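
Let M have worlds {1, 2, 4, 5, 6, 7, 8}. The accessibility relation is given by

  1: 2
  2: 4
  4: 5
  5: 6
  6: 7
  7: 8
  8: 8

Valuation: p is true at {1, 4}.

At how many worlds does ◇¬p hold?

6

1: successors {2}; ¬p there: 2:T. ✓
2: successors {4}; ¬p there: 4:F. ✗
4: successors {5}; ¬p there: 5:T. ✓
5: successors {6}; ¬p there: 6:T. ✓
6: successors {7}; ¬p there: 7:T. ✓
7: successors {8}; ¬p there: 8:T. ✓
8: successors {8}; ¬p there: 8:T. ✓
Satisfying worlds: {1, 4, 5, 6, 7, 8}.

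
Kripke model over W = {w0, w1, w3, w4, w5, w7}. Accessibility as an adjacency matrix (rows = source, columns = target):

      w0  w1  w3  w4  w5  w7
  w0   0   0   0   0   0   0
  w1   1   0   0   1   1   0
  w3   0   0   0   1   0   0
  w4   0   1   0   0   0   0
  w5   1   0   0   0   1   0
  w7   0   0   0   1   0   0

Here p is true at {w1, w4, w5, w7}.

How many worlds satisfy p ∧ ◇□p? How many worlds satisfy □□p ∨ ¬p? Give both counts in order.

3 and 3

For p ∧ ◇□p:
w0: p is F, ◇□p is F. ✗
w1: p is T, ◇□p is T. ✓
w3: p is F, ◇□p is T. ✗
w4: p is T, ◇□p is F. ✗
w5: p is T, ◇□p is T. ✓
w7: p is T, ◇□p is T. ✓
— 3 worlds.
For □□p ∨ ¬p:
w0: □□p is T, ¬p is T. ✓
w1: □□p is F, ¬p is F. ✗
w3: □□p is T, ¬p is T. ✓
w4: □□p is F, ¬p is F. ✗
w5: □□p is F, ¬p is F. ✗
w7: □□p is T, ¬p is F. ✓
— 3 worlds.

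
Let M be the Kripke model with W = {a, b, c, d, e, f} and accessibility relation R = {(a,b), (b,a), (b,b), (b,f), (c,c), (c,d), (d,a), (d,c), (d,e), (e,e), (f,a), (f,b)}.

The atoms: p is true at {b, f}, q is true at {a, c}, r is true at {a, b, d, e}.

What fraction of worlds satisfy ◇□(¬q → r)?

a: successors {b}; □(¬q → r) there: b:F. ✗
b: successors {a, b, f}; □(¬q → r) there: a:T, b:F, f:T. ✓
c: successors {c, d}; □(¬q → r) there: c:T, d:T. ✓
d: successors {a, c, e}; □(¬q → r) there: a:T, c:T, e:T. ✓
e: successors {e}; □(¬q → r) there: e:T. ✓
f: successors {a, b}; □(¬q → r) there: a:T, b:F. ✓
That's 5 of 6 worlds, so 5/6.

5/6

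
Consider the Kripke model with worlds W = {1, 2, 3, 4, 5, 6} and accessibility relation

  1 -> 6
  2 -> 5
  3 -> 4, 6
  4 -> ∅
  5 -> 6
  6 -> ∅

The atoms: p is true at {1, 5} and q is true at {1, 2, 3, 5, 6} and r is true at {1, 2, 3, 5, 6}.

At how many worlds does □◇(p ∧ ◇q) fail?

4

1: successors {6}; ◇(p ∧ ◇q) there: 6:F. ✗
2: successors {5}; ◇(p ∧ ◇q) there: 5:F. ✗
3: successors {4, 6}; ◇(p ∧ ◇q) there: 4:F, 6:F. ✗
4: no successors, so □◇(p ∧ ◇q) holds vacuously. ✓
5: successors {6}; ◇(p ∧ ◇q) there: 6:F. ✗
6: no successors, so □◇(p ∧ ◇q) holds vacuously. ✓
Satisfying worlds: {4, 6}.
So □◇(p ∧ ◇q) fails at the other 4 worlds.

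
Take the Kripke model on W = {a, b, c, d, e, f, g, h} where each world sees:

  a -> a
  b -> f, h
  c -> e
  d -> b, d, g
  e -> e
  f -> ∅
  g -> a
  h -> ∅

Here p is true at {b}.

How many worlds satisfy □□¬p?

7

a: successors {a}; □¬p there: a:T. ✓
b: successors {f, h}; □¬p there: f:T, h:T. ✓
c: successors {e}; □¬p there: e:T. ✓
d: successors {b, d, g}; □¬p there: b:T, d:F, g:T. ✗
e: successors {e}; □¬p there: e:T. ✓
f: no successors, so □□¬p holds vacuously. ✓
g: successors {a}; □¬p there: a:T. ✓
h: no successors, so □□¬p holds vacuously. ✓
Satisfying worlds: {a, b, c, e, f, g, h}.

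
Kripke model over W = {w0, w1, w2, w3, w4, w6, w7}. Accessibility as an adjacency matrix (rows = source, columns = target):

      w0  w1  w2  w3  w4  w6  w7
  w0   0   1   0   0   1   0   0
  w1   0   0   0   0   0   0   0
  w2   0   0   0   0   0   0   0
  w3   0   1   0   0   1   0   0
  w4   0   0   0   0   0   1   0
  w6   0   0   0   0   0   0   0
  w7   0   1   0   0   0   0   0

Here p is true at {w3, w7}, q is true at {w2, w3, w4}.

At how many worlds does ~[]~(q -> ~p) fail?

w0: []~(q -> ~p) is F. ✓
w1: []~(q -> ~p) is T. ✗
w2: []~(q -> ~p) is T. ✗
w3: []~(q -> ~p) is F. ✓
w4: []~(q -> ~p) is F. ✓
w6: []~(q -> ~p) is T. ✗
w7: []~(q -> ~p) is F. ✓
Satisfying worlds: {w0, w3, w4, w7}.
So ~[]~(q -> ~p) fails at the other 3 worlds.

3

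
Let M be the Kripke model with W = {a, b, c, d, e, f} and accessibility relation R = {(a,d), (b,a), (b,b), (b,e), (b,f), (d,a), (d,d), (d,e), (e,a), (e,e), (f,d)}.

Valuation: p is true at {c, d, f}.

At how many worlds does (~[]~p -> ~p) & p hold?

1

a: ~[]~p -> ~p is T, p is F. ✗
b: ~[]~p -> ~p is T, p is F. ✗
c: ~[]~p -> ~p is T, p is T. ✓
d: ~[]~p -> ~p is F, p is T. ✗
e: ~[]~p -> ~p is T, p is F. ✗
f: ~[]~p -> ~p is F, p is T. ✗
Satisfying worlds: {c}.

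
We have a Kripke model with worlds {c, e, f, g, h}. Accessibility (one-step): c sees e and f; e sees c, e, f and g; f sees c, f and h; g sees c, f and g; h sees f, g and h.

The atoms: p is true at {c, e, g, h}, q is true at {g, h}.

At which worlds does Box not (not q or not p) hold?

c: successors {e, f}; not (not q or not p) there: e:F, f:F. ✗
e: successors {c, e, f, g}; not (not q or not p) there: c:F, e:F, f:F, g:T. ✗
f: successors {c, f, h}; not (not q or not p) there: c:F, f:F, h:T. ✗
g: successors {c, f, g}; not (not q or not p) there: c:F, f:F, g:T. ✗
h: successors {f, g, h}; not (not q or not p) there: f:F, g:T, h:T. ✗

∅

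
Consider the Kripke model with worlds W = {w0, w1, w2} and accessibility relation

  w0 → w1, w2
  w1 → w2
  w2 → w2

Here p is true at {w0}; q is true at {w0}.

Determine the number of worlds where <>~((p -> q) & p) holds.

w0: successors {w1, w2}; ~((p -> q) & p) there: w1:T, w2:T. ✓
w1: successors {w2}; ~((p -> q) & p) there: w2:T. ✓
w2: successors {w2}; ~((p -> q) & p) there: w2:T. ✓
Satisfying worlds: {w0, w1, w2}.

3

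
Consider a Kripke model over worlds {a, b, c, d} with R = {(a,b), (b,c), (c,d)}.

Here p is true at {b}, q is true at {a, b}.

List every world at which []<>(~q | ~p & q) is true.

{a, b, d}

a: successors {b}; <>(~q | ~p & q) there: b:T. ✓
b: successors {c}; <>(~q | ~p & q) there: c:T. ✓
c: successors {d}; <>(~q | ~p & q) there: d:F. ✗
d: no successors, so []<>(~q | ~p & q) holds vacuously. ✓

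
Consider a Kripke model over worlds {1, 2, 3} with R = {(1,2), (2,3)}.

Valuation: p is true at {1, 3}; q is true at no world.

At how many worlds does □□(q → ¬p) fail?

0

1: successors {2}; □(q → ¬p) there: 2:T. ✓
2: successors {3}; □(q → ¬p) there: 3:T. ✓
3: no successors, so □□(q → ¬p) holds vacuously. ✓
Satisfying worlds: {1, 2, 3}.
So □□(q → ¬p) fails at the other 0 worlds.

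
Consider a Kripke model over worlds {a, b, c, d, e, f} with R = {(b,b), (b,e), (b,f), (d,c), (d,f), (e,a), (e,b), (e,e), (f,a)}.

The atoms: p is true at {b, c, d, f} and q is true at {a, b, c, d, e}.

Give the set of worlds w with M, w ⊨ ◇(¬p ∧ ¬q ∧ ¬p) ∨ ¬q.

a: ◇(¬p ∧ ¬q ∧ ¬p) is F, ¬q is F. ✗
b: ◇(¬p ∧ ¬q ∧ ¬p) is F, ¬q is F. ✗
c: ◇(¬p ∧ ¬q ∧ ¬p) is F, ¬q is F. ✗
d: ◇(¬p ∧ ¬q ∧ ¬p) is F, ¬q is F. ✗
e: ◇(¬p ∧ ¬q ∧ ¬p) is F, ¬q is F. ✗
f: ◇(¬p ∧ ¬q ∧ ¬p) is F, ¬q is T. ✓

{f}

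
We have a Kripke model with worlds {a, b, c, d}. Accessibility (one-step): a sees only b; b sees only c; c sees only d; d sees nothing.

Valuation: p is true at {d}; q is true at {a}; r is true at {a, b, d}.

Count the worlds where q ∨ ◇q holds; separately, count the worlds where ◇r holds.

1 and 2

For q ∨ ◇q:
a: q is T, ◇q is F. ✓
b: q is F, ◇q is F. ✗
c: q is F, ◇q is F. ✗
d: q is F, ◇q is F. ✗
— 1 world.
For ◇r:
a: successors {b}; r there: b:T. ✓
b: successors {c}; r there: c:F. ✗
c: successors {d}; r there: d:T. ✓
d: no successors, so ◇r fails. ✗
— 2 worlds.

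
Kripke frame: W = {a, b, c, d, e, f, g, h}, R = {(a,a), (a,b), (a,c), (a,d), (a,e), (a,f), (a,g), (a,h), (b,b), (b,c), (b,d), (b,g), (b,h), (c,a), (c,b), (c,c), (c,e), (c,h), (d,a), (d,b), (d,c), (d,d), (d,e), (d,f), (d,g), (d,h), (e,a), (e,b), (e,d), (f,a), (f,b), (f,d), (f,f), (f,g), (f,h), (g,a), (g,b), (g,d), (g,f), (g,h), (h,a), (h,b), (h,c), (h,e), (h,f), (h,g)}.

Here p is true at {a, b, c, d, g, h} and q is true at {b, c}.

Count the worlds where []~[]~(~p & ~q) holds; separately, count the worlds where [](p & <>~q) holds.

For []~[]~(~p & ~q):
a: successors {a, b, c, d, e, f, g, h}; ~[]~(~p & ~q) there: a:T, b:F, c:T, d:T, e:F, f:T, g:T, h:T. ✗
b: successors {b, c, d, g, h}; ~[]~(~p & ~q) there: b:F, c:T, d:T, g:T, h:T. ✗
c: successors {a, b, c, e, h}; ~[]~(~p & ~q) there: a:T, b:F, c:T, e:F, h:T. ✗
d: successors {a, b, c, d, e, f, g, h}; ~[]~(~p & ~q) there: a:T, b:F, c:T, d:T, e:F, f:T, g:T, h:T. ✗
e: successors {a, b, d}; ~[]~(~p & ~q) there: a:T, b:F, d:T. ✗
f: successors {a, b, d, f, g, h}; ~[]~(~p & ~q) there: a:T, b:F, d:T, f:T, g:T, h:T. ✗
g: successors {a, b, d, f, h}; ~[]~(~p & ~q) there: a:T, b:F, d:T, f:T, h:T. ✗
h: successors {a, b, c, e, f, g}; ~[]~(~p & ~q) there: a:T, b:F, c:T, e:F, f:T, g:T. ✗
— 0 worlds.
For [](p & <>~q):
a: successors {a, b, c, d, e, f, g, h}; p & <>~q there: a:T, b:T, c:T, d:T, e:F, f:F, g:T, h:T. ✗
b: successors {b, c, d, g, h}; p & <>~q there: b:T, c:T, d:T, g:T, h:T. ✓
c: successors {a, b, c, e, h}; p & <>~q there: a:T, b:T, c:T, e:F, h:T. ✗
d: successors {a, b, c, d, e, f, g, h}; p & <>~q there: a:T, b:T, c:T, d:T, e:F, f:F, g:T, h:T. ✗
e: successors {a, b, d}; p & <>~q there: a:T, b:T, d:T. ✓
f: successors {a, b, d, f, g, h}; p & <>~q there: a:T, b:T, d:T, f:F, g:T, h:T. ✗
g: successors {a, b, d, f, h}; p & <>~q there: a:T, b:T, d:T, f:F, h:T. ✗
h: successors {a, b, c, e, f, g}; p & <>~q there: a:T, b:T, c:T, e:F, f:F, g:T. ✗
— 2 worlds.

0 and 2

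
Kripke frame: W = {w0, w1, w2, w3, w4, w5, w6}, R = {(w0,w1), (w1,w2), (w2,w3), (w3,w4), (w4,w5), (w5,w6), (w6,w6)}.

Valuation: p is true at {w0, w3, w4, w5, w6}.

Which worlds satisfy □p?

w0: successors {w1}; p there: w1:F. ✗
w1: successors {w2}; p there: w2:F. ✗
w2: successors {w3}; p there: w3:T. ✓
w3: successors {w4}; p there: w4:T. ✓
w4: successors {w5}; p there: w5:T. ✓
w5: successors {w6}; p there: w6:T. ✓
w6: successors {w6}; p there: w6:T. ✓

{w2, w3, w4, w5, w6}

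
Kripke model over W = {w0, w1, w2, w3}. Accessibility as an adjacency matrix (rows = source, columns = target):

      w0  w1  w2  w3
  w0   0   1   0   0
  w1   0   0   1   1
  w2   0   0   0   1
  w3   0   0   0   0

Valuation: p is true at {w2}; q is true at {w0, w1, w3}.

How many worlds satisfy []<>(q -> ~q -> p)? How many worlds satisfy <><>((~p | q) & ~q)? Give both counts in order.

2 and 0

For []<>(q -> ~q -> p):
w0: successors {w1}; <>(q -> ~q -> p) there: w1:T. ✓
w1: successors {w2, w3}; <>(q -> ~q -> p) there: w2:T, w3:F. ✗
w2: successors {w3}; <>(q -> ~q -> p) there: w3:F. ✗
w3: no successors, so []<>(q -> ~q -> p) holds vacuously. ✓
— 2 worlds.
For <><>((~p | q) & ~q):
w0: successors {w1}; <>((~p | q) & ~q) there: w1:F. ✗
w1: successors {w2, w3}; <>((~p | q) & ~q) there: w2:F, w3:F. ✗
w2: successors {w3}; <>((~p | q) & ~q) there: w3:F. ✗
w3: no successors, so <><>((~p | q) & ~q) fails. ✗
— 0 worlds.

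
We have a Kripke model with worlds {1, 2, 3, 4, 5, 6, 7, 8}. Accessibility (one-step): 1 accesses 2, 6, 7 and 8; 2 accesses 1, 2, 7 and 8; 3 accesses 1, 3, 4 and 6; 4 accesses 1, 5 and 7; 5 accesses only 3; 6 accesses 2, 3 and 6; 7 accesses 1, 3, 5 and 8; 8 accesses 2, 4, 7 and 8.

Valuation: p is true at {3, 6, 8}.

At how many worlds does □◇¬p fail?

2

1: successors {2, 6, 7, 8}; ◇¬p there: 2:T, 6:T, 7:T, 8:T. ✓
2: successors {1, 2, 7, 8}; ◇¬p there: 1:T, 2:T, 7:T, 8:T. ✓
3: successors {1, 3, 4, 6}; ◇¬p there: 1:T, 3:T, 4:T, 6:T. ✓
4: successors {1, 5, 7}; ◇¬p there: 1:T, 5:F, 7:T. ✗
5: successors {3}; ◇¬p there: 3:T. ✓
6: successors {2, 3, 6}; ◇¬p there: 2:T, 3:T, 6:T. ✓
7: successors {1, 3, 5, 8}; ◇¬p there: 1:T, 3:T, 5:F, 8:T. ✗
8: successors {2, 4, 7, 8}; ◇¬p there: 2:T, 4:T, 7:T, 8:T. ✓
Satisfying worlds: {1, 2, 3, 5, 6, 8}.
So □◇¬p fails at the other 2 worlds.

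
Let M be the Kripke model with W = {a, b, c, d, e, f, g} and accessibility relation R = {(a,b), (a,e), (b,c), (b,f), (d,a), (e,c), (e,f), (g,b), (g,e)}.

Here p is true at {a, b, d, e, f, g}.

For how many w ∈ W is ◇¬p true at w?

a: successors {b, e}; ¬p there: b:F, e:F. ✗
b: successors {c, f}; ¬p there: c:T, f:F. ✓
c: no successors, so ◇¬p fails. ✗
d: successors {a}; ¬p there: a:F. ✗
e: successors {c, f}; ¬p there: c:T, f:F. ✓
f: no successors, so ◇¬p fails. ✗
g: successors {b, e}; ¬p there: b:F, e:F. ✗
Satisfying worlds: {b, e}.

2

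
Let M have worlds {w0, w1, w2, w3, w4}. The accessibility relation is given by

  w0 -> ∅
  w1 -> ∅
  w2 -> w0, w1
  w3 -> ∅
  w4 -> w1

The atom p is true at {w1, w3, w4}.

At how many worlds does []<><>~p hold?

w0: no successors, so []<><>~p holds vacuously. ✓
w1: no successors, so []<><>~p holds vacuously. ✓
w2: successors {w0, w1}; <><>~p there: w0:F, w1:F. ✗
w3: no successors, so []<><>~p holds vacuously. ✓
w4: successors {w1}; <><>~p there: w1:F. ✗
Satisfying worlds: {w0, w1, w3}.

3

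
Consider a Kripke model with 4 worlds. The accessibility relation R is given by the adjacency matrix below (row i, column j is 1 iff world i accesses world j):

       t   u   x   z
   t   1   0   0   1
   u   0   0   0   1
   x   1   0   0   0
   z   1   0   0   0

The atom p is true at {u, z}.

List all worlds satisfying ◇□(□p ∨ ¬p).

t: successors {t, z}; □(□p ∨ ¬p) there: t:F, z:T. ✓
u: successors {z}; □(□p ∨ ¬p) there: z:T. ✓
x: successors {t}; □(□p ∨ ¬p) there: t:F. ✗
z: successors {t}; □(□p ∨ ¬p) there: t:F. ✗

{t, u}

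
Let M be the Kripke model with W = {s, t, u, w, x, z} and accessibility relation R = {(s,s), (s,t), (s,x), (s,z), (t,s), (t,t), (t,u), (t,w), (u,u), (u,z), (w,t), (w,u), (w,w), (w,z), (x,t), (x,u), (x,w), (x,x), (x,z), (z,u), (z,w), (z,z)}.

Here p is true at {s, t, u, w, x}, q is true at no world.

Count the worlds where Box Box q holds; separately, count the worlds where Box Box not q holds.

For Box Box q:
s: successors {s, t, x, z}; Box q there: s:F, t:F, x:F, z:F. ✗
t: successors {s, t, u, w}; Box q there: s:F, t:F, u:F, w:F. ✗
u: successors {u, z}; Box q there: u:F, z:F. ✗
w: successors {t, u, w, z}; Box q there: t:F, u:F, w:F, z:F. ✗
x: successors {t, u, w, x, z}; Box q there: t:F, u:F, w:F, x:F, z:F. ✗
z: successors {u, w, z}; Box q there: u:F, w:F, z:F. ✗
— 0 worlds.
For Box Box not q:
s: successors {s, t, x, z}; Box not q there: s:T, t:T, x:T, z:T. ✓
t: successors {s, t, u, w}; Box not q there: s:T, t:T, u:T, w:T. ✓
u: successors {u, z}; Box not q there: u:T, z:T. ✓
w: successors {t, u, w, z}; Box not q there: t:T, u:T, w:T, z:T. ✓
x: successors {t, u, w, x, z}; Box not q there: t:T, u:T, w:T, x:T, z:T. ✓
z: successors {u, w, z}; Box not q there: u:T, w:T, z:T. ✓
— 6 worlds.

0 and 6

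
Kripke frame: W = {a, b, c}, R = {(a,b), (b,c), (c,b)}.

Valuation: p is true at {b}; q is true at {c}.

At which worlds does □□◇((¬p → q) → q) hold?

{b}

a: successors {b}; □◇((¬p → q) → q) there: b:F. ✗
b: successors {c}; □◇((¬p → q) → q) there: c:T. ✓
c: successors {b}; □◇((¬p → q) → q) there: b:F. ✗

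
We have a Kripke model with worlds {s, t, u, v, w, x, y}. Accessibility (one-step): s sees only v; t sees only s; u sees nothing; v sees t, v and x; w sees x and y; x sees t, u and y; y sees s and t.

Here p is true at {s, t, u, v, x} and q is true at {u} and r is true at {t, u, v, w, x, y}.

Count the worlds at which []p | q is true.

5

s: []p is T, q is F. ✓
t: []p is T, q is F. ✓
u: []p is T, q is T. ✓
v: []p is T, q is F. ✓
w: []p is F, q is F. ✗
x: []p is F, q is F. ✗
y: []p is T, q is F. ✓
Satisfying worlds: {s, t, u, v, y}.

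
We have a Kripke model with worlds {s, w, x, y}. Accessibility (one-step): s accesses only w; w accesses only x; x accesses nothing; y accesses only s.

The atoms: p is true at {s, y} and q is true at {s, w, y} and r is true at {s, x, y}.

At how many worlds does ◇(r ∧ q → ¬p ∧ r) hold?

2

s: successors {w}; r ∧ q → ¬p ∧ r there: w:T. ✓
w: successors {x}; r ∧ q → ¬p ∧ r there: x:T. ✓
x: no successors, so ◇(r ∧ q → ¬p ∧ r) fails. ✗
y: successors {s}; r ∧ q → ¬p ∧ r there: s:F. ✗
Satisfying worlds: {s, w}.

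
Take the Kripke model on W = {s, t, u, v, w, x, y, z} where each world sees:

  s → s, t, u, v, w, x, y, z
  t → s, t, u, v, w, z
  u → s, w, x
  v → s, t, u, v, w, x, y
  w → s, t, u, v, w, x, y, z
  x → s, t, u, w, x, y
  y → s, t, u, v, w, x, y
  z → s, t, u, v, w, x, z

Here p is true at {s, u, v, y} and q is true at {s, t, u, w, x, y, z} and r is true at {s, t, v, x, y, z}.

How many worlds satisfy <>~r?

8

s: successors {s, t, u, v, w, x, y, z}; ~r there: s:F, t:F, u:T, v:F, w:T, x:F, y:F, z:F. ✓
t: successors {s, t, u, v, w, z}; ~r there: s:F, t:F, u:T, v:F, w:T, z:F. ✓
u: successors {s, w, x}; ~r there: s:F, w:T, x:F. ✓
v: successors {s, t, u, v, w, x, y}; ~r there: s:F, t:F, u:T, v:F, w:T, x:F, y:F. ✓
w: successors {s, t, u, v, w, x, y, z}; ~r there: s:F, t:F, u:T, v:F, w:T, x:F, y:F, z:F. ✓
x: successors {s, t, u, w, x, y}; ~r there: s:F, t:F, u:T, w:T, x:F, y:F. ✓
y: successors {s, t, u, v, w, x, y}; ~r there: s:F, t:F, u:T, v:F, w:T, x:F, y:F. ✓
z: successors {s, t, u, v, w, x, z}; ~r there: s:F, t:F, u:T, v:F, w:T, x:F, z:F. ✓
Satisfying worlds: {s, t, u, v, w, x, y, z}.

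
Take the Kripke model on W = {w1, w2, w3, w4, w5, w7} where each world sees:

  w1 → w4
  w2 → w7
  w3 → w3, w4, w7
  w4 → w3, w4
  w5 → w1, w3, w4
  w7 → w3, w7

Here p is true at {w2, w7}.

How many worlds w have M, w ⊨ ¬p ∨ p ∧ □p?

w1: ¬p is T, p ∧ □p is F. ✓
w2: ¬p is F, p ∧ □p is T. ✓
w3: ¬p is T, p ∧ □p is F. ✓
w4: ¬p is T, p ∧ □p is F. ✓
w5: ¬p is T, p ∧ □p is F. ✓
w7: ¬p is F, p ∧ □p is F. ✗
Satisfying worlds: {w1, w2, w3, w4, w5}.

5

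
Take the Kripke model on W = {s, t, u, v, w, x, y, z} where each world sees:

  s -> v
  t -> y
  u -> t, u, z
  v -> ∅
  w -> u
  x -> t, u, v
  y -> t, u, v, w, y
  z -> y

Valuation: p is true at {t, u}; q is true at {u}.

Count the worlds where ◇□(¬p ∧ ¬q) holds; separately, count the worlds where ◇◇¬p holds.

4 and 6

For ◇□(¬p ∧ ¬q):
s: successors {v}; □(¬p ∧ ¬q) there: v:T. ✓
t: successors {y}; □(¬p ∧ ¬q) there: y:F. ✗
u: successors {t, u, z}; □(¬p ∧ ¬q) there: t:T, u:F, z:T. ✓
v: no successors, so ◇□(¬p ∧ ¬q) fails. ✗
w: successors {u}; □(¬p ∧ ¬q) there: u:F. ✗
x: successors {t, u, v}; □(¬p ∧ ¬q) there: t:T, u:F, v:T. ✓
y: successors {t, u, v, w, y}; □(¬p ∧ ¬q) there: t:T, u:F, v:T, w:F, y:F. ✓
z: successors {y}; □(¬p ∧ ¬q) there: y:F. ✗
— 4 worlds.
For ◇◇¬p:
s: successors {v}; ◇¬p there: v:F. ✗
t: successors {y}; ◇¬p there: y:T. ✓
u: successors {t, u, z}; ◇¬p there: t:T, u:T, z:T. ✓
v: no successors, so ◇◇¬p fails. ✗
w: successors {u}; ◇¬p there: u:T. ✓
x: successors {t, u, v}; ◇¬p there: t:T, u:T, v:F. ✓
y: successors {t, u, v, w, y}; ◇¬p there: t:T, u:T, v:F, w:F, y:T. ✓
z: successors {y}; ◇¬p there: y:T. ✓
— 6 worlds.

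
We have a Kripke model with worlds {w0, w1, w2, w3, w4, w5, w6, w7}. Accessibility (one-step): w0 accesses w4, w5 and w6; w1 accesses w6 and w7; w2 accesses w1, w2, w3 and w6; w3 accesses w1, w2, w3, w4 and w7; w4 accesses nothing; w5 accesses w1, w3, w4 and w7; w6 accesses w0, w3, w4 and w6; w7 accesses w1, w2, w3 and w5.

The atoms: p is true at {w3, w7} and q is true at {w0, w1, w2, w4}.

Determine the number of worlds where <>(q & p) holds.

w0: successors {w4, w5, w6}; q & p there: w4:F, w5:F, w6:F. ✗
w1: successors {w6, w7}; q & p there: w6:F, w7:F. ✗
w2: successors {w1, w2, w3, w6}; q & p there: w1:F, w2:F, w3:F, w6:F. ✗
w3: successors {w1, w2, w3, w4, w7}; q & p there: w1:F, w2:F, w3:F, w4:F, w7:F. ✗
w4: no successors, so <>(q & p) fails. ✗
w5: successors {w1, w3, w4, w7}; q & p there: w1:F, w3:F, w4:F, w7:F. ✗
w6: successors {w0, w3, w4, w6}; q & p there: w0:F, w3:F, w4:F, w6:F. ✗
w7: successors {w1, w2, w3, w5}; q & p there: w1:F, w2:F, w3:F, w5:F. ✗
Satisfying worlds: ∅.

0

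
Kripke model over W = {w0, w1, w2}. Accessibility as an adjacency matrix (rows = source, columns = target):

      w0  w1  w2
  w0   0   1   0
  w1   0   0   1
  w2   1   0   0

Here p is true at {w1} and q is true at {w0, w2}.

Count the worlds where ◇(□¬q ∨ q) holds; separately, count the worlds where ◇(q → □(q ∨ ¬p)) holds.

For ◇(□¬q ∨ q):
w0: successors {w1}; □¬q ∨ q there: w1:F. ✗
w1: successors {w2}; □¬q ∨ q there: w2:T. ✓
w2: successors {w0}; □¬q ∨ q there: w0:T. ✓
— 2 worlds.
For ◇(q → □(q ∨ ¬p)):
w0: successors {w1}; q → □(q ∨ ¬p) there: w1:T. ✓
w1: successors {w2}; q → □(q ∨ ¬p) there: w2:T. ✓
w2: successors {w0}; q → □(q ∨ ¬p) there: w0:F. ✗
— 2 worlds.

2 and 2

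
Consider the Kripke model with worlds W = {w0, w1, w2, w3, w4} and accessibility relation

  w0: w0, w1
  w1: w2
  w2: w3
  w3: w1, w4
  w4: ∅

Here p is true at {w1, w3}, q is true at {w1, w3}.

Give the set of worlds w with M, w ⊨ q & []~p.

{w1}

w0: q is F, []~p is F. ✗
w1: q is T, []~p is T. ✓
w2: q is F, []~p is F. ✗
w3: q is T, []~p is F. ✗
w4: q is F, []~p is T. ✗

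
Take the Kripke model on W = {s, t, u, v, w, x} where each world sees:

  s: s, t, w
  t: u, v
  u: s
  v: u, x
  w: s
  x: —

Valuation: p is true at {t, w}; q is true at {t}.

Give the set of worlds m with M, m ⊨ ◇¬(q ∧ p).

s: successors {s, t, w}; ¬(q ∧ p) there: s:T, t:F, w:T. ✓
t: successors {u, v}; ¬(q ∧ p) there: u:T, v:T. ✓
u: successors {s}; ¬(q ∧ p) there: s:T. ✓
v: successors {u, x}; ¬(q ∧ p) there: u:T, x:T. ✓
w: successors {s}; ¬(q ∧ p) there: s:T. ✓
x: no successors, so ◇¬(q ∧ p) fails. ✗

{s, t, u, v, w}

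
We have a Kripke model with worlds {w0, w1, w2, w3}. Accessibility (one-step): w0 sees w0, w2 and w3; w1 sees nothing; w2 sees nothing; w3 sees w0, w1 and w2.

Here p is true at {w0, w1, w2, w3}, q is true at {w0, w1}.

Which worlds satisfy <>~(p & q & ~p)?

w0: successors {w0, w2, w3}; ~(p & q & ~p) there: w0:T, w2:T, w3:T. ✓
w1: no successors, so <>~(p & q & ~p) fails. ✗
w2: no successors, so <>~(p & q & ~p) fails. ✗
w3: successors {w0, w1, w2}; ~(p & q & ~p) there: w0:T, w1:T, w2:T. ✓

{w0, w3}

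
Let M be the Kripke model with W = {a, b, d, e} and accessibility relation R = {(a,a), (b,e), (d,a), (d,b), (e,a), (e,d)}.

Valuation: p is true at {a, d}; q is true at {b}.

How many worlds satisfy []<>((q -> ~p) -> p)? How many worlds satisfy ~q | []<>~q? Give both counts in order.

For []<>((q -> ~p) -> p):
a: successors {a}; <>((q -> ~p) -> p) there: a:T. ✓
b: successors {e}; <>((q -> ~p) -> p) there: e:T. ✓
d: successors {a, b}; <>((q -> ~p) -> p) there: a:T, b:F. ✗
e: successors {a, d}; <>((q -> ~p) -> p) there: a:T, d:T. ✓
— 3 worlds.
For ~q | []<>~q:
a: ~q is T, []<>~q is T. ✓
b: ~q is F, []<>~q is T. ✓
d: ~q is T, []<>~q is T. ✓
e: ~q is T, []<>~q is T. ✓
— 4 worlds.

3 and 4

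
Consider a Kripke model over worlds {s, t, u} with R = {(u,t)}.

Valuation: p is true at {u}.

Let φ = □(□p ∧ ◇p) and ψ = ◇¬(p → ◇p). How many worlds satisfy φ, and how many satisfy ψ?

For □(□p ∧ ◇p):
s: no successors, so □(□p ∧ ◇p) holds vacuously. ✓
t: no successors, so □(□p ∧ ◇p) holds vacuously. ✓
u: successors {t}; □p ∧ ◇p there: t:F. ✗
— 2 worlds.
For ◇¬(p → ◇p):
s: no successors, so ◇¬(p → ◇p) fails. ✗
t: no successors, so ◇¬(p → ◇p) fails. ✗
u: successors {t}; ¬(p → ◇p) there: t:F. ✗
— 0 worlds.

2 and 0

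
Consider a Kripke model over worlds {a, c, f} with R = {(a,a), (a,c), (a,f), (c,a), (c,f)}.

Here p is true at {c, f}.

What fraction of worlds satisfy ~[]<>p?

2/3

a: []<>p is F. ✓
c: []<>p is F. ✓
f: []<>p is T. ✗
That's 2 of 3 worlds, so 2/3.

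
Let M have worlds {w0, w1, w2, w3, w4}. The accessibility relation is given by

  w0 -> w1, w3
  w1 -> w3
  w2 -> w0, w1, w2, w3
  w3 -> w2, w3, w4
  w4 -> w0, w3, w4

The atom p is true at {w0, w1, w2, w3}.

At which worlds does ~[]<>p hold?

∅

w0: []<>p is T. ✗
w1: []<>p is T. ✗
w2: []<>p is T. ✗
w3: []<>p is T. ✗
w4: []<>p is T. ✗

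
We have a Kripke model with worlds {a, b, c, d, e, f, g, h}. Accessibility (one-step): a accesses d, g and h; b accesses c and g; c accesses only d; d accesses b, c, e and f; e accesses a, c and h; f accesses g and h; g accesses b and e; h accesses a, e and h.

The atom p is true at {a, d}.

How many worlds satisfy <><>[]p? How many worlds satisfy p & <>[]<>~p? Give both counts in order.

For <><>[]p:
a: successors {d, g, h}; <>[]p there: d:T, g:F, h:F. ✓
b: successors {c, g}; <>[]p there: c:F, g:F. ✗
c: successors {d}; <>[]p there: d:T. ✓
d: successors {b, c, e, f}; <>[]p there: b:T, c:F, e:T, f:F. ✓
e: successors {a, c, h}; <>[]p there: a:F, c:F, h:F. ✗
f: successors {g, h}; <>[]p there: g:F, h:F. ✗
g: successors {b, e}; <>[]p there: b:T, e:T. ✓
h: successors {a, e, h}; <>[]p there: a:F, e:T, h:F. ✓
— 5 worlds.
For p & <>[]<>~p:
a: p is T, <>[]<>~p is T. ✓
b: p is F, <>[]<>~p is T. ✗
c: p is F, <>[]<>~p is F. ✗
d: p is T, <>[]<>~p is T. ✓
e: p is F, <>[]<>~p is T. ✗
f: p is F, <>[]<>~p is T. ✗
g: p is F, <>[]<>~p is F. ✗
h: p is F, <>[]<>~p is T. ✗
— 2 worlds.

5 and 2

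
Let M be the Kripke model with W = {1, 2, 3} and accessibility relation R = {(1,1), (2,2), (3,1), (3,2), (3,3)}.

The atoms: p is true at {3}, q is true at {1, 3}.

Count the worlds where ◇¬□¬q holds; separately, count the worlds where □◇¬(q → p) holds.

2 and 1

For ◇¬□¬q:
1: successors {1}; ¬□¬q there: 1:T. ✓
2: successors {2}; ¬□¬q there: 2:F. ✗
3: successors {1, 2, 3}; ¬□¬q there: 1:T, 2:F, 3:T. ✓
— 2 worlds.
For □◇¬(q → p):
1: successors {1}; ◇¬(q → p) there: 1:T. ✓
2: successors {2}; ◇¬(q → p) there: 2:F. ✗
3: successors {1, 2, 3}; ◇¬(q → p) there: 1:T, 2:F, 3:T. ✗
— 1 world.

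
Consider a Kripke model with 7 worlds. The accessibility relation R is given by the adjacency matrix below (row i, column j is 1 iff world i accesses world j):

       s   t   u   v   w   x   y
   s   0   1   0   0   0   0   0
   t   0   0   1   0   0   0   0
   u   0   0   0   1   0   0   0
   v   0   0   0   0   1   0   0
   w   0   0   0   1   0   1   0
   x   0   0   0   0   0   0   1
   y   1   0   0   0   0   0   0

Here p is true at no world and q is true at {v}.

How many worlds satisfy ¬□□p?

s: □□p is F. ✓
t: □□p is F. ✓
u: □□p is F. ✓
v: □□p is F. ✓
w: □□p is F. ✓
x: □□p is F. ✓
y: □□p is F. ✓
Satisfying worlds: {s, t, u, v, w, x, y}.

7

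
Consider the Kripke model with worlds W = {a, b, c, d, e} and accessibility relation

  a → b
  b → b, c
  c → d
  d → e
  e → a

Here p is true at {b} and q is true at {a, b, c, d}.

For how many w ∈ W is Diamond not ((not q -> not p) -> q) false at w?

4

a: successors {b}; not ((not q -> not p) -> q) there: b:F. ✗
b: successors {b, c}; not ((not q -> not p) -> q) there: b:F, c:F. ✗
c: successors {d}; not ((not q -> not p) -> q) there: d:F. ✗
d: successors {e}; not ((not q -> not p) -> q) there: e:T. ✓
e: successors {a}; not ((not q -> not p) -> q) there: a:F. ✗
Satisfying worlds: {d}.
So Diamond not ((not q -> not p) -> q) fails at the other 4 worlds.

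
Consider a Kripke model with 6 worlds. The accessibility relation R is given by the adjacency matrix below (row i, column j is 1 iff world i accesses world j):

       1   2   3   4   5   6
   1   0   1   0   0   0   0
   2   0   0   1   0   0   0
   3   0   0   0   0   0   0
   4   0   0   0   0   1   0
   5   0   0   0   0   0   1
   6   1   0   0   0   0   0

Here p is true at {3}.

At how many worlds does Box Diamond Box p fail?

1: successors {2}; Diamond Box p there: 2:T. ✓
2: successors {3}; Diamond Box p there: 3:F. ✗
3: no successors, so Box Diamond Box p holds vacuously. ✓
4: successors {5}; Diamond Box p there: 5:F. ✗
5: successors {6}; Diamond Box p there: 6:F. ✗
6: successors {1}; Diamond Box p there: 1:T. ✓
Satisfying worlds: {1, 3, 6}.
So Box Diamond Box p fails at the other 3 worlds.

3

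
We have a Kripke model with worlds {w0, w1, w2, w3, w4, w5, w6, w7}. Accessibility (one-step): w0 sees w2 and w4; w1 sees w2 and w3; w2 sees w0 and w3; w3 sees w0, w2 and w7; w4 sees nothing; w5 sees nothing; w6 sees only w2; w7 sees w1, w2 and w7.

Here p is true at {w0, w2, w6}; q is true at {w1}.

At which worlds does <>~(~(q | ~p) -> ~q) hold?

w0: successors {w2, w4}; ~(~(q | ~p) -> ~q) there: w2:F, w4:F. ✗
w1: successors {w2, w3}; ~(~(q | ~p) -> ~q) there: w2:F, w3:F. ✗
w2: successors {w0, w3}; ~(~(q | ~p) -> ~q) there: w0:F, w3:F. ✗
w3: successors {w0, w2, w7}; ~(~(q | ~p) -> ~q) there: w0:F, w2:F, w7:F. ✗
w4: no successors, so <>~(~(q | ~p) -> ~q) fails. ✗
w5: no successors, so <>~(~(q | ~p) -> ~q) fails. ✗
w6: successors {w2}; ~(~(q | ~p) -> ~q) there: w2:F. ✗
w7: successors {w1, w2, w7}; ~(~(q | ~p) -> ~q) there: w1:F, w2:F, w7:F. ✗

∅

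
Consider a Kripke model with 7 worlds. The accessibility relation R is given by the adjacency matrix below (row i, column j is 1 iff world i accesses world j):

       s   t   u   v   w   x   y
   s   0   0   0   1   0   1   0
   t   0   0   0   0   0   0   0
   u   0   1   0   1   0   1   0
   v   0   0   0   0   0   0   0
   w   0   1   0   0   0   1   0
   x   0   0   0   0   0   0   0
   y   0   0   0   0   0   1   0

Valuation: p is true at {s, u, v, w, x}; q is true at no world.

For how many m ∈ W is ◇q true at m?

s: successors {v, x}; q there: v:F, x:F. ✗
t: no successors, so ◇q fails. ✗
u: successors {t, v, x}; q there: t:F, v:F, x:F. ✗
v: no successors, so ◇q fails. ✗
w: successors {t, x}; q there: t:F, x:F. ✗
x: no successors, so ◇q fails. ✗
y: successors {x}; q there: x:F. ✗
Satisfying worlds: ∅.

0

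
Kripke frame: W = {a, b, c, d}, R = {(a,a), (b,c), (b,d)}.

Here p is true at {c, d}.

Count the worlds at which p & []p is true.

2

a: p is F, []p is F. ✗
b: p is F, []p is T. ✗
c: p is T, []p is T. ✓
d: p is T, []p is T. ✓
Satisfying worlds: {c, d}.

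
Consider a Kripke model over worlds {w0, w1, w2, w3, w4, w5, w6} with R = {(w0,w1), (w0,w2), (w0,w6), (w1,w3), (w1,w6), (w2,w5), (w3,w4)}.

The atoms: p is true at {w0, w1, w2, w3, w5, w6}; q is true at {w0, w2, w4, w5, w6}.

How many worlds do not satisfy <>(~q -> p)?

3

w0: successors {w1, w2, w6}; ~q -> p there: w1:T, w2:T, w6:T. ✓
w1: successors {w3, w6}; ~q -> p there: w3:T, w6:T. ✓
w2: successors {w5}; ~q -> p there: w5:T. ✓
w3: successors {w4}; ~q -> p there: w4:T. ✓
w4: no successors, so <>(~q -> p) fails. ✗
w5: no successors, so <>(~q -> p) fails. ✗
w6: no successors, so <>(~q -> p) fails. ✗
Satisfying worlds: {w0, w1, w2, w3}.
So <>(~q -> p) fails at the other 3 worlds.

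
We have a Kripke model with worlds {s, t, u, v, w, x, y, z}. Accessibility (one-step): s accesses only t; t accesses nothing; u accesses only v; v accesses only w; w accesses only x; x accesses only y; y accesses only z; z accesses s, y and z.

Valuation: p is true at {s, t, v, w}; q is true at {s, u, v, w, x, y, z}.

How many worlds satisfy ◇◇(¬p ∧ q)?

5

s: successors {t}; ◇(¬p ∧ q) there: t:F. ✗
t: no successors, so ◇◇(¬p ∧ q) fails. ✗
u: successors {v}; ◇(¬p ∧ q) there: v:F. ✗
v: successors {w}; ◇(¬p ∧ q) there: w:T. ✓
w: successors {x}; ◇(¬p ∧ q) there: x:T. ✓
x: successors {y}; ◇(¬p ∧ q) there: y:T. ✓
y: successors {z}; ◇(¬p ∧ q) there: z:T. ✓
z: successors {s, y, z}; ◇(¬p ∧ q) there: s:F, y:T, z:T. ✓
Satisfying worlds: {v, w, x, y, z}.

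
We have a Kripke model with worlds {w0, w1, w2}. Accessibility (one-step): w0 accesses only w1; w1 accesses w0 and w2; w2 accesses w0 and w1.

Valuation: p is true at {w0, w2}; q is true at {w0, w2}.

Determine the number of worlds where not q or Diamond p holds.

w0: not q is F, Diamond p is F. ✗
w1: not q is T, Diamond p is T. ✓
w2: not q is F, Diamond p is T. ✓
Satisfying worlds: {w1, w2}.

2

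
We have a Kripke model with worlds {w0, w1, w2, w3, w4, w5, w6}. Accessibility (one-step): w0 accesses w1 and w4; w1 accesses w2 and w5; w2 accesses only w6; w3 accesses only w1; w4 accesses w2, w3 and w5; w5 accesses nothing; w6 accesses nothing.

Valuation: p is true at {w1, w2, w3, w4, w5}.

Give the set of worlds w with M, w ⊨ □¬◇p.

w0: successors {w1, w4}; ¬◇p there: w1:F, w4:F. ✗
w1: successors {w2, w5}; ¬◇p there: w2:T, w5:T. ✓
w2: successors {w6}; ¬◇p there: w6:T. ✓
w3: successors {w1}; ¬◇p there: w1:F. ✗
w4: successors {w2, w3, w5}; ¬◇p there: w2:T, w3:F, w5:T. ✗
w5: no successors, so □¬◇p holds vacuously. ✓
w6: no successors, so □¬◇p holds vacuously. ✓

{w1, w2, w5, w6}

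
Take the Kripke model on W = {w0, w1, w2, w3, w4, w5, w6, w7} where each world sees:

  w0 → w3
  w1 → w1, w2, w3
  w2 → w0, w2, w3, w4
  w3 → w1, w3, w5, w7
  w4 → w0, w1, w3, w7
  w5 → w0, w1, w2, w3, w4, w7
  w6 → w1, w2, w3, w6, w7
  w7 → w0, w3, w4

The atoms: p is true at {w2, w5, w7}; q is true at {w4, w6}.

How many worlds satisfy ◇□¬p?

6

w0: successors {w3}; □¬p there: w3:F. ✗
w1: successors {w1, w2, w3}; □¬p there: w1:F, w2:F, w3:F. ✗
w2: successors {w0, w2, w3, w4}; □¬p there: w0:T, w2:F, w3:F, w4:F. ✓
w3: successors {w1, w3, w5, w7}; □¬p there: w1:F, w3:F, w5:F, w7:T. ✓
w4: successors {w0, w1, w3, w7}; □¬p there: w0:T, w1:F, w3:F, w7:T. ✓
w5: successors {w0, w1, w2, w3, w4, w7}; □¬p there: w0:T, w1:F, w2:F, w3:F, w4:F, w7:T. ✓
w6: successors {w1, w2, w3, w6, w7}; □¬p there: w1:F, w2:F, w3:F, w6:F, w7:T. ✓
w7: successors {w0, w3, w4}; □¬p there: w0:T, w3:F, w4:F. ✓
Satisfying worlds: {w2, w3, w4, w5, w6, w7}.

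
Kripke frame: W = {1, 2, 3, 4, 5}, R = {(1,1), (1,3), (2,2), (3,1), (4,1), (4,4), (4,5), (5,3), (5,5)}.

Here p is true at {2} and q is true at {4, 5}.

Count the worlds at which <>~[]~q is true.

2

1: successors {1, 3}; ~[]~q there: 1:F, 3:F. ✗
2: successors {2}; ~[]~q there: 2:F. ✗
3: successors {1}; ~[]~q there: 1:F. ✗
4: successors {1, 4, 5}; ~[]~q there: 1:F, 4:T, 5:T. ✓
5: successors {3, 5}; ~[]~q there: 3:F, 5:T. ✓
Satisfying worlds: {4, 5}.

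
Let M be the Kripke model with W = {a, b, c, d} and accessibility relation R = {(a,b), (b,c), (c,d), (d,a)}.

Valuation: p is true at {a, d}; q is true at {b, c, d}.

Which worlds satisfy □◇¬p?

{a, d}

a: successors {b}; ◇¬p there: b:T. ✓
b: successors {c}; ◇¬p there: c:F. ✗
c: successors {d}; ◇¬p there: d:F. ✗
d: successors {a}; ◇¬p there: a:T. ✓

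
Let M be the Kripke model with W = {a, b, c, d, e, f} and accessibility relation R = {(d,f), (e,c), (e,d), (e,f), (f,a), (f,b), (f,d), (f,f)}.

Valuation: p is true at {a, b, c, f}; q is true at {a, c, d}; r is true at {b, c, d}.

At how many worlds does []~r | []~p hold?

a: []~r is T, []~p is T. ✓
b: []~r is T, []~p is T. ✓
c: []~r is T, []~p is T. ✓
d: []~r is T, []~p is F. ✓
e: []~r is F, []~p is F. ✗
f: []~r is F, []~p is F. ✗
Satisfying worlds: {a, b, c, d}.

4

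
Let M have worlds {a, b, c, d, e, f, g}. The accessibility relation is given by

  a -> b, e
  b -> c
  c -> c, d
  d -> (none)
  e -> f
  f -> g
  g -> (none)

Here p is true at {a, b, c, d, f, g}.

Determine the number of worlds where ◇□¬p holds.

2

a: successors {b, e}; □¬p there: b:F, e:F. ✗
b: successors {c}; □¬p there: c:F. ✗
c: successors {c, d}; □¬p there: c:F, d:T. ✓
d: no successors, so ◇□¬p fails. ✗
e: successors {f}; □¬p there: f:F. ✗
f: successors {g}; □¬p there: g:T. ✓
g: no successors, so ◇□¬p fails. ✗
Satisfying worlds: {c, f}.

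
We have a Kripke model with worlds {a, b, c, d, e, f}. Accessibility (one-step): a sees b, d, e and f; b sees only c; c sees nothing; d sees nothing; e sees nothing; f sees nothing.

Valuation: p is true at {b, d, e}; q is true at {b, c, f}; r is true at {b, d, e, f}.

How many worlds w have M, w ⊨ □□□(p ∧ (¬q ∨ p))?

a: successors {b, d, e, f}; □□(p ∧ (¬q ∨ p)) there: b:T, d:T, e:T, f:T. ✓
b: successors {c}; □□(p ∧ (¬q ∨ p)) there: c:T. ✓
c: no successors, so □□□(p ∧ (¬q ∨ p)) holds vacuously. ✓
d: no successors, so □□□(p ∧ (¬q ∨ p)) holds vacuously. ✓
e: no successors, so □□□(p ∧ (¬q ∨ p)) holds vacuously. ✓
f: no successors, so □□□(p ∧ (¬q ∨ p)) holds vacuously. ✓
Satisfying worlds: {a, b, c, d, e, f}.

6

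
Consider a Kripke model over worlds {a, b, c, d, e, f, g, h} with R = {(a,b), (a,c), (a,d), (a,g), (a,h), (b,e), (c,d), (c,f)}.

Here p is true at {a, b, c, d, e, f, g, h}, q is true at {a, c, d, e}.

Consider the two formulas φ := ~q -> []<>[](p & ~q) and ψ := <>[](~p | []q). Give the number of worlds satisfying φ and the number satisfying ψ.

For ~q -> []<>[](p & ~q):
a: ~q is F, []<>[](p & ~q) is F. ✓
b: ~q is T, []<>[](p & ~q) is F. ✗
c: ~q is F, []<>[](p & ~q) is F. ✓
d: ~q is F, []<>[](p & ~q) is T. ✓
e: ~q is F, []<>[](p & ~q) is T. ✓
f: ~q is T, []<>[](p & ~q) is T. ✓
g: ~q is T, []<>[](p & ~q) is T. ✓
h: ~q is T, []<>[](p & ~q) is T. ✓
— 7 worlds.
For <>[](~p | []q):
a: successors {b, c, d, g, h}; [](~p | []q) there: b:T, c:T, d:T, g:T, h:T. ✓
b: successors {e}; [](~p | []q) there: e:T. ✓
c: successors {d, f}; [](~p | []q) there: d:T, f:T. ✓
d: no successors, so <>[](~p | []q) fails. ✗
e: no successors, so <>[](~p | []q) fails. ✗
f: no successors, so <>[](~p | []q) fails. ✗
g: no successors, so <>[](~p | []q) fails. ✗
h: no successors, so <>[](~p | []q) fails. ✗
— 3 worlds.

7 and 3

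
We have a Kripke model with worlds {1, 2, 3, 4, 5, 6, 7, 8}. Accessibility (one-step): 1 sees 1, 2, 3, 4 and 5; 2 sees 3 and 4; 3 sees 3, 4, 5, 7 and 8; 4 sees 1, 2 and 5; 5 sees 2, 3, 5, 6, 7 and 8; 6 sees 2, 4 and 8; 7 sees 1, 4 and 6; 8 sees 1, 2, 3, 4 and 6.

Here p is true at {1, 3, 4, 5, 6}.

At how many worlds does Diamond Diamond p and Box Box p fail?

8

1: Diamond Diamond p is T, Box Box p is F. ✗
2: Diamond Diamond p is T, Box Box p is F. ✗
3: Diamond Diamond p is T, Box Box p is F. ✗
4: Diamond Diamond p is T, Box Box p is F. ✗
5: Diamond Diamond p is T, Box Box p is F. ✗
6: Diamond Diamond p is T, Box Box p is F. ✗
7: Diamond Diamond p is T, Box Box p is F. ✗
8: Diamond Diamond p is T, Box Box p is F. ✗
Satisfying worlds: ∅.
So Diamond Diamond p and Box Box p fails at the other 8 worlds.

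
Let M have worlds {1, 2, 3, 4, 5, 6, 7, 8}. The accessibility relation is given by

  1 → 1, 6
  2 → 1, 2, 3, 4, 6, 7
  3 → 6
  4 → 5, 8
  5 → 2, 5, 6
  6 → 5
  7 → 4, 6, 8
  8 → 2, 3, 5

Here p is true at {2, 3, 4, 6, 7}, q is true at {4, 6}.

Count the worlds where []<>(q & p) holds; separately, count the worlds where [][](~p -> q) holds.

2 and 0

For []<>(q & p):
1: successors {1, 6}; <>(q & p) there: 1:T, 6:F. ✗
2: successors {1, 2, 3, 4, 6, 7}; <>(q & p) there: 1:T, 2:T, 3:T, 4:F, 6:F, 7:T. ✗
3: successors {6}; <>(q & p) there: 6:F. ✗
4: successors {5, 8}; <>(q & p) there: 5:T, 8:F. ✗
5: successors {2, 5, 6}; <>(q & p) there: 2:T, 5:T, 6:F. ✗
6: successors {5}; <>(q & p) there: 5:T. ✓
7: successors {4, 6, 8}; <>(q & p) there: 4:F, 6:F, 8:F. ✗
8: successors {2, 3, 5}; <>(q & p) there: 2:T, 3:T, 5:T. ✓
— 2 worlds.
For [][](~p -> q):
1: successors {1, 6}; [](~p -> q) there: 1:F, 6:F. ✗
2: successors {1, 2, 3, 4, 6, 7}; [](~p -> q) there: 1:F, 2:F, 3:T, 4:F, 6:F, 7:F. ✗
3: successors {6}; [](~p -> q) there: 6:F. ✗
4: successors {5, 8}; [](~p -> q) there: 5:F, 8:F. ✗
5: successors {2, 5, 6}; [](~p -> q) there: 2:F, 5:F, 6:F. ✗
6: successors {5}; [](~p -> q) there: 5:F. ✗
7: successors {4, 6, 8}; [](~p -> q) there: 4:F, 6:F, 8:F. ✗
8: successors {2, 3, 5}; [](~p -> q) there: 2:F, 3:T, 5:F. ✗
— 0 worlds.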